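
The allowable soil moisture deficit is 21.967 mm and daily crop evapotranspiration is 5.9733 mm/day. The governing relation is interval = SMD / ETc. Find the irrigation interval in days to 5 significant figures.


interval = 21.967 / 5.9733 = 3.6775 days
Therefore the irrigation interval = 3.6775 days.


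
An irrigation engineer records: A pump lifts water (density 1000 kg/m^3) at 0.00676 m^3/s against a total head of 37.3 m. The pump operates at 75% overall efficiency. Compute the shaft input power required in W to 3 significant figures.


Approach: apply hydraulic power then efficiency conversion, P = rho*g*Q*H; P_in = P/eta.
Step 1 — hydraulic power (P = rho*g*Q*H):
  P = 1000 * 9.81 * 0.00676 * 37.3 = 2473.6 W
Step 2 — input power: P_in = P/eta = 2473.6 / 0.75 = 3300 W
Therefore the shaft input power required = 3300 W.


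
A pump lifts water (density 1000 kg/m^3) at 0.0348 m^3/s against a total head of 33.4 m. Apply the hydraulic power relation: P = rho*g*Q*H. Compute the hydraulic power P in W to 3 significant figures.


P = 1000 * 9.81 * 0.0348 * 33.4 = 11400 W
Therefore the hydraulic power P = 11400 W.


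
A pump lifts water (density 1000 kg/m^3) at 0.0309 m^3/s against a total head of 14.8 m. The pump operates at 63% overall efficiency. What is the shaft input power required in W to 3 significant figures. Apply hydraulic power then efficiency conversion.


Approach: apply hydraulic power then efficiency conversion, P = rho*g*Q*H; P_in = P/eta.
Step 1 — hydraulic power (P = rho*g*Q*H):
  P = 1000 * 9.81 * 0.0309 * 14.8 = 4486.3 W
Step 2 — input power: P_in = P/eta = 4486.3 / 0.63 = 7120 W
Therefore the shaft input power required = 7120 W.


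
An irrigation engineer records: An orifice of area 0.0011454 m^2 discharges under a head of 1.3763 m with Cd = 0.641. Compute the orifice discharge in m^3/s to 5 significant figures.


Approach: apply the orifice equation, Q = Cd*A*sqrt(2*g*h).
Q = 0.641 * 0.0011454 * sqrt(2*9.81*1.3763) = 0.0038152 m^3/s
Therefore the orifice discharge = 0.0038152 m^3/s.


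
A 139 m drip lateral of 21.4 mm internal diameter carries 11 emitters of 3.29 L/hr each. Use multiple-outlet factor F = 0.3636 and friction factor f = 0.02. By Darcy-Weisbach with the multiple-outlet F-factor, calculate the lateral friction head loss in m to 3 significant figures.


Approach: apply Darcy-Weisbach with the multiple-outlet F-factor, Q = n*q/(3600*1000) m^3/s; v = Q/A; hf = F*f*(L/D)*(v^2/(2g)).
Q = 11*3.29/(3600*1000) = 1.0053e-05 m^3/s
A = pi*(21.4e-3/2)^2 = 3.5968e-04 m^2, so v = Q/A = 0.027949 m/s
hf = 0.3636*0.02*(139/0.0214)*(0.027949^2/(2*9.81)) = 0.00188 m
Therefore the lateral friction head loss = 0.00188 m.


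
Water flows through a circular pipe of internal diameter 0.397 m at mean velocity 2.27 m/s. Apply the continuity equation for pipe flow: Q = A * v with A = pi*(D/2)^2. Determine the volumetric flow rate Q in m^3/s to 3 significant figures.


A = pi*(0.397/2)^2 = 0.12379 m^2
Q = 0.12379 * 2.27 = 0.281 m^3/s
Therefore the volumetric flow rate Q = 0.281 m^3/s.


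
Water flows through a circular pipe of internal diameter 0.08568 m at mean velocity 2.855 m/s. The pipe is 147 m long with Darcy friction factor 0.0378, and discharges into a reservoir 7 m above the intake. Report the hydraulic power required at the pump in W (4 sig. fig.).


Approach: apply continuity + Darcy-Weisbach + hydraulic power, Q = A*v; hf = f*(L/D)*(v^2/(2g)); H = static + hf; P = rho*g*Q*H.
Step 1 — flow rate (continuity, Q = A*v):
  A = pi*(0.08568/2)^2 = 0.00576566 m^2
  Q = 0.00576566 * 2.855 = 0.0164610 m^3/s
Step 2 — friction head loss (Darcy-Weisbach):
  hf = 0.0378 * (147/0.08568) * (2.855^2 / (2*9.81))
  hf = 26.9428 m
Step 3 — total head: H = 7 + 26.9428 = 33.9428 m
Step 4 — hydraulic power (P = rho*g*Q*H):
  P = 1000 * 9.81 * 0.0164610 * 33.9428 = 5481 W
Therefore the hydraulic power required at the pump = 5481 W.


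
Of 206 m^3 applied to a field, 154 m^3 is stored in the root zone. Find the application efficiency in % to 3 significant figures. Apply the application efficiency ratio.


Approach: apply the application efficiency ratio, Ea = (stored/applied)*100.
Ea = (154/206)*100 = 74.8 %
Therefore the application efficiency = 74.8 %.


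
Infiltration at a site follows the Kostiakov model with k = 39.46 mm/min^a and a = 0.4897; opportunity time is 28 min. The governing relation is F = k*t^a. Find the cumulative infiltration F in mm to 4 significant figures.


F = 39.46 * 28^0.4897 = 201.8 mm
Therefore the cumulative infiltration F = 201.8 mm.


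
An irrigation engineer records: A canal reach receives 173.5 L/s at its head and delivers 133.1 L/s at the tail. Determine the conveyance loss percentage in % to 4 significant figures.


Approach: apply the conveyance loss ratio, loss% = ((Q_head - Q_tail)/Q_head)*100.
loss = ((173.5 - 133.1)/173.5)*100 = 23.29 %
Therefore the conveyance loss percentage = 23.29 %.


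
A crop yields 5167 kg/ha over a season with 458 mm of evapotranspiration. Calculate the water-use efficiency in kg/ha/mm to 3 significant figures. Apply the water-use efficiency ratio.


Approach: apply the water-use efficiency ratio, WUE = yield/ET.
WUE = 5167 / 458 = 11.3 kg/ha/mm
Therefore the water-use efficiency = 11.3 kg/ha/mm.


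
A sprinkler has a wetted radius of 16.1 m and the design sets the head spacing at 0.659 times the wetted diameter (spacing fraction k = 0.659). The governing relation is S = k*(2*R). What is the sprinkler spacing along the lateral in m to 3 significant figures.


S = 0.659 * (2 * 16.1) = 21.2 m
Therefore the sprinkler spacing along the lateral = 21.2 m.


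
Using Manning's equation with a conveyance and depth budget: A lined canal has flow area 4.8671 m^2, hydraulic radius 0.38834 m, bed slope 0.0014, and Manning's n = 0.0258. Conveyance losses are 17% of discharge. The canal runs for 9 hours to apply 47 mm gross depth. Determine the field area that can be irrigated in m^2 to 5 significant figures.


Approach: apply Manning's equation with a conveyance and depth budget, Q = (1/n)*A*R^(2/3)*S^(1/2); Q_field = Q*(1-loss); Area = Q_field*t/(d/1000).
Step 1 — canal discharge (Manning's equation):
  Q = (1/0.0258) * 4.8671 * 0.38834^(2/3) * 0.0014^(1/2) = 3.757128 m^3/s
Step 2 — delivered flow: Q_field = 3.757128*(1 - 17/100) = 3.118416 m^3/s
Step 3 — volume delivered: V = 3.118416 * 9*3600 = 101036.7 m^3
Step 4 — area served: A = V / (depth/1000) = 101036.7 / 0.047 = 2149700 m^2
Therefore the field area that can be irrigated = 2149700 m^2.


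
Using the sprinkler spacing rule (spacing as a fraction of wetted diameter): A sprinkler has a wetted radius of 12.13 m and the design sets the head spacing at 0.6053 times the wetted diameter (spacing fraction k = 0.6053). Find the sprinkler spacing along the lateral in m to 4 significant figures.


Approach: apply the sprinkler spacing rule (spacing as a fraction of wetted diameter), S = k*(2*R).
S = 0.6053 * (2 * 12.13) = 14.68 m
Therefore the sprinkler spacing along the lateral = 14.68 m.


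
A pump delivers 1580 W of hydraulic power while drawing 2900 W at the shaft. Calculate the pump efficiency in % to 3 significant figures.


Approach: apply the efficiency ratio, eta = (P_out/P_in)*100.
eta = (1580 / 2900) * 100 = 54.5 %
Therefore the pump efficiency = 54.5 %.


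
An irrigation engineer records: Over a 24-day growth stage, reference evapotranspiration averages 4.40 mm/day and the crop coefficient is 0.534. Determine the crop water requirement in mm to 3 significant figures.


Approach: apply the crop water requirement relation, CWR = ET0 * Kc * days.
CWR = 4.40 * 0.534 * 24 = 56.4 mm
Therefore the crop water requirement = 56.4 mm.


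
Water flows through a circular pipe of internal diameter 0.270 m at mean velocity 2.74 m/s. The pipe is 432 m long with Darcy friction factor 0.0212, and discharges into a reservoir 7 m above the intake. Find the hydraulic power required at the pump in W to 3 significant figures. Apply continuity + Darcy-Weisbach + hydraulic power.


Approach: apply continuity + Darcy-Weisbach + hydraulic power, Q = A*v; hf = f*(L/D)*(v^2/(2g)); H = static + hf; P = rho*g*Q*H.
Step 1 — flow rate (continuity, Q = A*v):
  A = pi*(0.270/2)^2 = 0.057256 m^2
  Q = 0.057256 * 2.74 = 0.15688 m^3/s
Step 2 — friction head loss (Darcy-Weisbach):
  hf = 0.0212 * (432/0.270) * (2.74^2 / (2*9.81))
  hf = 12.980 m
Step 3 — total head: H = 7 + 12.980 = 19.980 m
Step 4 — hydraulic power (P = rho*g*Q*H):
  P = 1000 * 9.81 * 0.15688 * 19.980 = 30700 W
Therefore the hydraulic power required at the pump = 30700 W.


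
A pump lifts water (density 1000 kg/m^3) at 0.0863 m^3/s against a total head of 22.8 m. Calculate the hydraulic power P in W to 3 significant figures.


Approach: apply the hydraulic power relation, P = rho*g*Q*H.
P = 1000 * 9.81 * 0.0863 * 22.8 = 19300 W
Therefore the hydraulic power P = 19300 W.


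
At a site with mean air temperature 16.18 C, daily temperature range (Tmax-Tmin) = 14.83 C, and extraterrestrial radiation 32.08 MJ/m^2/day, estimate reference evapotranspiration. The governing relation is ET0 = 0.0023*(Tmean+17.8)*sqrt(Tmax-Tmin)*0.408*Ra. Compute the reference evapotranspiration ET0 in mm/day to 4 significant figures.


ET0 = 0.0023*(16.18+17.8)*sqrt(14.83)*0.408*32.08 = 3.939 mm/day
Therefore the reference evapotranspiration ET0 = 3.939 mm/day.


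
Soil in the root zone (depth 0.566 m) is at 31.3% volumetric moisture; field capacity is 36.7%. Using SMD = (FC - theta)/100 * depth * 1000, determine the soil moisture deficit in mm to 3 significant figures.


SMD = (36.7 - 31.3)/100 * 0.566 * 1000 = 30.6 mm
Therefore the soil moisture deficit = 30.6 mm.


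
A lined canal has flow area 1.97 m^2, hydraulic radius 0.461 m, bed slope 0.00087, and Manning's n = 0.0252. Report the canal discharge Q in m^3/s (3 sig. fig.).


Approach: apply Manning's equation, Q = (1/n)*A*R^(2/3)*S^(1/2).
Q = (1/0.0252) * 1.97 * 0.461^(2/3) * 0.00087^(1/2) = 1.38 m^3/s
Therefore the canal discharge Q = 1.38 m^3/s.


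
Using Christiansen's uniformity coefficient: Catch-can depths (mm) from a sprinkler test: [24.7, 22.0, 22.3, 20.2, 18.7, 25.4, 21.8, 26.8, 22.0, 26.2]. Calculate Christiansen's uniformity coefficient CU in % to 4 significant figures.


Approach: apply Christiansen's uniformity coefficient, CU = (1 - mean_abs_deviation/mean)*100.
mean = 23.0100 mm
mean |d_i - mean| = 2.21200 mm
CU = (1 - 2.21200/23.0100)*100 = 90.39 %
Therefore Christiansen's uniformity coefficient CU = 90.39 %.


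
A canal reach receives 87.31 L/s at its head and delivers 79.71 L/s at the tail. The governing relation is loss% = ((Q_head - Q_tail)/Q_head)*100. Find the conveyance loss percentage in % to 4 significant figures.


loss = ((87.31 - 79.71)/87.31)*100 = 8.705 %
Therefore the conveyance loss percentage = 8.705 %.


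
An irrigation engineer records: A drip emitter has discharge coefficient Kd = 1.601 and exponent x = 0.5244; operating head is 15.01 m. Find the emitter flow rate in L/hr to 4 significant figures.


Approach: apply the emitter characteristic equation, q = Kd * h^x.
q = 1.601 * 15.01^0.5244 = 6.627 L/hr
Therefore the emitter flow rate = 6.627 L/hr.


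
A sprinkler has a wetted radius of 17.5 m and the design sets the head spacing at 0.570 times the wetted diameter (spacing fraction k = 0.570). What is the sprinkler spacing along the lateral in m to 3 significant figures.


Approach: apply the sprinkler spacing rule (spacing as a fraction of wetted diameter), S = k*(2*R).
S = 0.570 * (2 * 17.5) = 19.9 m
Therefore the sprinkler spacing along the lateral = 19.9 m.


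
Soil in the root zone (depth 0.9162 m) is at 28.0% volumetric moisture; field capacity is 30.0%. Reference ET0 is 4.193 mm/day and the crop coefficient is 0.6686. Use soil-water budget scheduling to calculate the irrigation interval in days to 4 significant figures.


Approach: apply soil-water budget scheduling, SMD = (FC-theta)/100*depth*1000; ETc = ET0*Kc; interval = SMD/ETc.
Step 1 — soil moisture deficit:
  SMD = (30.0 - 28.0)/100 * 0.9162 * 1000 = 18.3240 mm
Step 2 — daily crop ET (ETc = ET0*Kc):
  ETc = 4.193 * 0.6686 = 2.80344 mm/day
Step 3 — irrigation interval (SMD/ETc):
  interval = 18.3240 / 2.80344 = 6.536 days
Therefore the irrigation interval = 6.536 days.


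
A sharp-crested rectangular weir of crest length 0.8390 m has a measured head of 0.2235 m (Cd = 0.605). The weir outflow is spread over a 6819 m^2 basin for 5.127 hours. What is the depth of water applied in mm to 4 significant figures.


Approach: apply the rectangular weir equation with a volume-to-depth conversion, Q = (2/3)*Cd*L*sqrt(2g)*H^1.5; d = Q*t/A * 1000.
Step 1 — weir discharge:
  Q = (2/3)*0.605*0.8390*sqrt(2*9.81)*0.2235^1.5 = 0.158377 m^3/s
Step 2 — volume: V = 0.158377 * 5.127*3600 = 2923.19 m^3
Step 3 — depth: d = V/A * 1000 = 2923.19/6819 * 1000 = 428.7 mm
Therefore the depth of water applied = 428.7 mm.


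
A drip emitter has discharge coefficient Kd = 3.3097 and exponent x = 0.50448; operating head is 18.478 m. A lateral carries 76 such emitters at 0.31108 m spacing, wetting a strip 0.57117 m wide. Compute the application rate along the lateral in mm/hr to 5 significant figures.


Approach: apply the emitter equation with a lateral mass balance, q = Kd*h^x; Q = n*q; rate = Q/(n*spacing*width).
Step 1 — single emitter flow (q = Kd*h^x):
  q = 3.3097 * 18.478^0.50448 = 14.41421 L/hr
Step 2 — total lateral flow: Q = 76 * 14.41421 = 1095.480 L/hr
Step 3 — wetted area: A = 76 * 0.31108 * 0.57117 = 13.50365 m^2
Step 4 — application rate: Q/A = 1095.480/13.50365 = 81.125 mm/hr
Therefore the application rate along the lateral = 81.125 mm/hr.


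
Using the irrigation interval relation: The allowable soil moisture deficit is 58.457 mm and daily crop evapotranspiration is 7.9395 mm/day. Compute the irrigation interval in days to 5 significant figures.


Approach: apply the irrigation interval relation, interval = SMD / ETc.
interval = 58.457 / 7.9395 = 7.3628 days
Therefore the irrigation interval = 7.3628 days.


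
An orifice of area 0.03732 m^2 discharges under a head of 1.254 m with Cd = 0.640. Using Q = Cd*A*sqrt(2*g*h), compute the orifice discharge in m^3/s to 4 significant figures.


Q = 0.640 * 0.03732 * sqrt(2*9.81*1.254) = 0.1185 m^3/s
Therefore the orifice discharge = 0.1185 m^3/s.


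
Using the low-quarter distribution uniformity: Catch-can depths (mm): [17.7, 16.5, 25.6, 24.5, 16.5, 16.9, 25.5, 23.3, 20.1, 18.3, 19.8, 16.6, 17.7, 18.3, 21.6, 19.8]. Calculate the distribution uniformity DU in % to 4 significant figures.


Approach: apply the low-quarter distribution uniformity, DU = (mean of lowest quarter of readings / overall mean)*100.
sorted lowest 4 of 16: [16.5, 16.5, 16.6, 16.9] -> mean = 16.6250 mm
overall mean = 19.9187 mm
DU = (16.6250/19.9187)*100 = 83.46 %
Therefore the distribution uniformity DU = 83.46 %.


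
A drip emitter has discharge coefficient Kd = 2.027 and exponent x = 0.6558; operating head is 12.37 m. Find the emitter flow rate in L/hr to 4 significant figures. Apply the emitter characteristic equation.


Approach: apply the emitter characteristic equation, q = Kd * h^x.
q = 2.027 * 12.37^0.6558 = 10.55 L/hr
Therefore the emitter flow rate = 10.55 L/hr.


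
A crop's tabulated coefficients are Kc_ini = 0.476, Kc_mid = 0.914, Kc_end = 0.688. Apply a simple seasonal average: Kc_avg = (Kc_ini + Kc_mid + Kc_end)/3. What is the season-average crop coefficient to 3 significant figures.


Kc_avg = (0.476 + 0.914 + 0.688)/3 = 0.693
Therefore the season-average crop coefficient = 0.693.


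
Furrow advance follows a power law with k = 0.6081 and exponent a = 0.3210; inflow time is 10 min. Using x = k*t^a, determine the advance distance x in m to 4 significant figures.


x = 0.6081 * 10^0.3210 = 1.273 m
Therefore the advance distance x = 1.273 m.


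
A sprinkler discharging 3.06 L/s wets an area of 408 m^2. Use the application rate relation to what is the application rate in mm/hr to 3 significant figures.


Approach: apply the application rate relation, rate = (Q/A)*3600.
rate = (3.06 / 408) * 3600 = 27.0 mm/hr
Therefore the application rate = 27.0 mm/hr.


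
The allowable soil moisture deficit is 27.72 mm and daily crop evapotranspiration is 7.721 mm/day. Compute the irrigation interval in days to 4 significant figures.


Approach: apply the irrigation interval relation, interval = SMD / ETc.
interval = 27.72 / 7.721 = 3.590 days
Therefore the irrigation interval = 3.590 days.


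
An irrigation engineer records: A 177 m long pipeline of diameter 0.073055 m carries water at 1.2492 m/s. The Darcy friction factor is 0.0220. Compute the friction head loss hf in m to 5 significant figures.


Approach: apply the Darcy-Weisbach equation, hf = f*(L/D)*(v^2/(2g)).
hf = 0.0220 * (177/0.073055) * (1.2492^2 / (2*9.81))
hf = 4.2395 m
Therefore the friction head loss hf = 4.2395 m.


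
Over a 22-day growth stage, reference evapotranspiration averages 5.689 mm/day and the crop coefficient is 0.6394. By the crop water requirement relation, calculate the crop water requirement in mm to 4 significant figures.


Approach: apply the crop water requirement relation, CWR = ET0 * Kc * days.
CWR = 5.689 * 0.6394 * 22 = 80.03 mm
Therefore the crop water requirement = 80.03 mm.


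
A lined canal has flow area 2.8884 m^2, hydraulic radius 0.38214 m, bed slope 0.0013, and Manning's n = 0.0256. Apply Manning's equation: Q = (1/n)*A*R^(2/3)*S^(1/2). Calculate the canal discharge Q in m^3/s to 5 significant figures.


Q = (1/0.0256) * 2.8884 * 0.38214^(2/3) * 0.0013^(1/2) = 2.1423 m^3/s
Therefore the canal discharge Q = 2.1423 m^3/s.


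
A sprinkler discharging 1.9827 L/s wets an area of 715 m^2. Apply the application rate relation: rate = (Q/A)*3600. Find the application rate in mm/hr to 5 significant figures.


rate = (1.9827 / 715) * 3600 = 9.9828 mm/hr
Therefore the application rate = 9.9828 mm/hr.


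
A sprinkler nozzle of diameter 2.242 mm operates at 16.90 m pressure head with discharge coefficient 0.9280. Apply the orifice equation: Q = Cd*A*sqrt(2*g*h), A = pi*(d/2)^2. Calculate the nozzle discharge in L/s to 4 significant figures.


A = pi*(2.242e-3/2)^2 = 3.94785e-06 m^2
Q = 0.9280 * 3.94785e-06 * sqrt(2*9.81*16.90) * 1000 = 0.06671 L/s
Therefore the nozzle discharge = 0.06671 L/s.


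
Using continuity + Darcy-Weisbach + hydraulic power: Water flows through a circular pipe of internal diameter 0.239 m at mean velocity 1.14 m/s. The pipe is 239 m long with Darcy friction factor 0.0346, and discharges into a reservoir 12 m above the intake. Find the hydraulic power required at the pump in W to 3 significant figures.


Approach: apply continuity + Darcy-Weisbach + hydraulic power, Q = A*v; hf = f*(L/D)*(v^2/(2g)); H = static + hf; P = rho*g*Q*H.
Step 1 — flow rate (continuity, Q = A*v):
  A = pi*(0.239/2)^2 = 0.044863 m^2
  Q = 0.044863 * 1.14 = 0.051144 m^3/s
Step 2 — friction head loss (Darcy-Weisbach):
  hf = 0.0346 * (239/0.239) * (1.14^2 / (2*9.81))
  hf = 2.2919 m
Step 3 — total head: H = 12 + 2.2919 = 14.292 m
Step 4 — hydraulic power (P = rho*g*Q*H):
  P = 1000 * 9.81 * 0.051144 * 14.292 = 7170 W
Therefore the hydraulic power required at the pump = 7170 W.


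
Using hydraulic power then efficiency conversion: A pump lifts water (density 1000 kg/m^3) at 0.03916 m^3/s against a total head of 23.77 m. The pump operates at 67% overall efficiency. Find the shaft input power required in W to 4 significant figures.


Approach: apply hydraulic power then efficiency conversion, P = rho*g*Q*H; P_in = P/eta.
Step 1 — hydraulic power (P = rho*g*Q*H):
  P = 1000 * 9.81 * 0.03916 * 23.77 = 9131.47 W
Step 2 — input power: P_in = P/eta = 9131.47 / 0.67 = 13630 W
Therefore the shaft input power required = 13630 W.


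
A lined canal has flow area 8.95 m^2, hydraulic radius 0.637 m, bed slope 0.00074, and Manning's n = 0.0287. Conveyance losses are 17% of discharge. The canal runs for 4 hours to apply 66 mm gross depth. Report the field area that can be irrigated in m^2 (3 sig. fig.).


Approach: apply Manning's equation with a conveyance and depth budget, Q = (1/n)*A*R^(2/3)*S^(1/2); Q_field = Q*(1-loss); Area = Q_field*t/(d/1000).
Step 1 — canal discharge (Manning's equation):
  Q = (1/0.0287) * 8.95 * 0.637^(2/3) * 0.00074^(1/2) = 6.2803 m^3/s
Step 2 — delivered flow: Q_field = 6.2803*(1 - 17/100) = 5.2127 m^3/s
Step 3 — volume delivered: V = 5.2127 * 4*3600 = 75063 m^3
Step 4 — area served: A = V / (depth/1000) = 75063 / 0.066 = 1140000 m^2
Therefore the field area that can be irrigated = 1140000 m^2.


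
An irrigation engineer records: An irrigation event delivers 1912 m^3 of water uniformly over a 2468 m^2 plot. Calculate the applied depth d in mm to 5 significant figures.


Approach: apply depth from volume over area, d = (V/A)*1000.
d = (1912 / 2468) * 1000 = 774.72 mm
Therefore the applied depth d = 774.72 mm.


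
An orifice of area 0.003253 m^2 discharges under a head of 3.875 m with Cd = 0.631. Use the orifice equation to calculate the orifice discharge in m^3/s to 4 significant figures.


Approach: apply the orifice equation, Q = Cd*A*sqrt(2*g*h).
Q = 0.631 * 0.003253 * sqrt(2*9.81*3.875) = 0.01790 m^3/s
Therefore the orifice discharge = 0.01790 m^3/s.


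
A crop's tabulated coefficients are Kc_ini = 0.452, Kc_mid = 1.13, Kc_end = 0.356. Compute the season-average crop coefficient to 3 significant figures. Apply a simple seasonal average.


Approach: apply a simple seasonal average, Kc_avg = (Kc_ini + Kc_mid + Kc_end)/3.
Kc_avg = (0.452 + 1.13 + 0.356)/3 = 0.646
Therefore the season-average crop coefficient = 0.646.


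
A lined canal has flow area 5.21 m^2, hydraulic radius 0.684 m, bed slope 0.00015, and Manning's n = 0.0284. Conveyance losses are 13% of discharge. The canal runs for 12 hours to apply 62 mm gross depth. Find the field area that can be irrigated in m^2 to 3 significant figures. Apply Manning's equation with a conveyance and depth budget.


Approach: apply Manning's equation with a conveyance and depth budget, Q = (1/n)*A*R^(2/3)*S^(1/2); Q_field = Q*(1-loss); Area = Q_field*t/(d/1000).
Step 1 — canal discharge (Manning's equation):
  Q = (1/0.0284) * 5.21 * 0.684^(2/3) * 0.00015^(1/2) = 1.7442 m^3/s
Step 2 — delivered flow: Q_field = 1.7442*(1 - 13/100) = 1.5175 m^3/s
Step 3 — volume delivered: V = 1.5175 * 12*3600 = 65555 m^3
Step 4 — area served: A = V / (depth/1000) = 65555 / 0.062 = 1060000 m^2
Therefore the field area that can be irrigated = 1060000 m^2.


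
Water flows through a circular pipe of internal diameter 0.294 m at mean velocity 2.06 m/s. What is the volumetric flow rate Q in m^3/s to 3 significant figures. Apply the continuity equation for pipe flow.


Approach: apply the continuity equation for pipe flow, Q = A * v with A = pi*(D/2)^2.
A = pi*(0.294/2)^2 = 0.067887 m^2
Q = 0.067887 * 2.06 = 0.140 m^3/s
Therefore the volumetric flow rate Q = 0.140 m^3/s.


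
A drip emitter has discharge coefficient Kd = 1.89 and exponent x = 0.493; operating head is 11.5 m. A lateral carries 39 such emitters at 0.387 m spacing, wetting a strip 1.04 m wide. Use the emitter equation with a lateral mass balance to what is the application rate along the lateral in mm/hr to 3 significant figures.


Approach: apply the emitter equation with a lateral mass balance, q = Kd*h^x; Q = n*q; rate = Q/(n*spacing*width).
Step 1 — single emitter flow (q = Kd*h^x):
  q = 1.89 * 11.5^0.493 = 6.3007 L/hr
Step 2 — total lateral flow: Q = 39 * 6.3007 = 245.73 L/hr
Step 3 — wetted area: A = 39 * 0.387 * 1.04 = 15.697 m^2
Step 4 — application rate: Q/A = 245.73/15.697 = 15.7 mm/hr
Therefore the application rate along the lateral = 15.7 mm/hr.


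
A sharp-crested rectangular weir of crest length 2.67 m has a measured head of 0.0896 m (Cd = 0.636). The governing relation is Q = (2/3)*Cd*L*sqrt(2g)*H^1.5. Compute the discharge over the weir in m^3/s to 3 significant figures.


Q = (2/3)*0.636*2.67*sqrt(2*9.81)*0.0896^1.5 = 0.134 m^3/s
Therefore the discharge over the weir = 0.134 m^3/s.


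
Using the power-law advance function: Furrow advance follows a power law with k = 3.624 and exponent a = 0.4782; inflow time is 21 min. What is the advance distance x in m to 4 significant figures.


Approach: apply the power-law advance function, x = k*t^a.
x = 3.624 * 21^0.4782 = 15.54 m
Therefore the advance distance x = 15.54 m.


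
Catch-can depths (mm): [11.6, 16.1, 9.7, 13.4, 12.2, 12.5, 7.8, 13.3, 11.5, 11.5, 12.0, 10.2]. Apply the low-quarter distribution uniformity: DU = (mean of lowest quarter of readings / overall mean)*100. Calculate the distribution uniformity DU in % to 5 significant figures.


sorted lowest 3 of 12: [7.8, 9.7, 10.2] -> mean = 9.233333 mm
overall mean = 11.81667 mm
DU = (9.233333/11.81667)*100 = 78.138 %
Therefore the distribution uniformity DU = 78.138 %.


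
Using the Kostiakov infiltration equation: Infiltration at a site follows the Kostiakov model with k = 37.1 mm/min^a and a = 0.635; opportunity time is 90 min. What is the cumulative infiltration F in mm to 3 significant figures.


Approach: apply the Kostiakov infiltration equation, F = k*t^a.
F = 37.1 * 90^0.635 = 646 mm
Therefore the cumulative infiltration F = 646 mm.


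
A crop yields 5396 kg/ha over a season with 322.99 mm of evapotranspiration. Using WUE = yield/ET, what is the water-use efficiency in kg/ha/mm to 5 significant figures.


WUE = 5396 / 322.99 = 16.706 kg/ha/mm
Therefore the water-use efficiency = 16.706 kg/ha/mm.


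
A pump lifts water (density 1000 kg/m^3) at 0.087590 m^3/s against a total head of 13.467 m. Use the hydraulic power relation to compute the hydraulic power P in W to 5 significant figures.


Approach: apply the hydraulic power relation, P = rho*g*Q*H.
P = 1000 * 9.81 * 0.087590 * 13.467 = 11572 W
Therefore the hydraulic power P = 11572 W.


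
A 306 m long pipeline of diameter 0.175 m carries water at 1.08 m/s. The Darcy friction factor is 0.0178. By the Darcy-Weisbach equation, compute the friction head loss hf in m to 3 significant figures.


Approach: apply the Darcy-Weisbach equation, hf = f*(L/D)*(v^2/(2g)).
hf = 0.0178 * (306/0.175) * (1.08^2 / (2*9.81))
hf = 1.85 m
Therefore the friction head loss hf = 1.85 m.


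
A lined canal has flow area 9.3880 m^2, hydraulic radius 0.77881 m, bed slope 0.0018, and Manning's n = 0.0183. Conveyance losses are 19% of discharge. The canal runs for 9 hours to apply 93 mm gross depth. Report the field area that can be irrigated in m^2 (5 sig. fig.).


Approach: apply Manning's equation with a conveyance and depth budget, Q = (1/n)*A*R^(2/3)*S^(1/2); Q_field = Q*(1-loss); Area = Q_field*t/(d/1000).
Step 1 — canal discharge (Manning's equation):
  Q = (1/0.0183) * 9.3880 * 0.77881^(2/3) * 0.0018^(1/2) = 18.42380 m^3/s
Step 2 — delivered flow: Q_field = 18.42380*(1 - 19/100) = 14.92328 m^3/s
Step 3 — volume delivered: V = 14.92328 * 9*3600 = 483514.3 m^3
Step 4 — area served: A = V / (depth/1000) = 483514.3 / 0.093 = 5199100 m^2
Therefore the field area that can be irrigated = 5199100 m^2.


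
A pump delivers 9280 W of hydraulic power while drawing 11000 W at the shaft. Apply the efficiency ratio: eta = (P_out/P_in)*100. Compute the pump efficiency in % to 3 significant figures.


eta = (9280 / 11000) * 100 = 84.4 %
Therefore the pump efficiency = 84.4 %.


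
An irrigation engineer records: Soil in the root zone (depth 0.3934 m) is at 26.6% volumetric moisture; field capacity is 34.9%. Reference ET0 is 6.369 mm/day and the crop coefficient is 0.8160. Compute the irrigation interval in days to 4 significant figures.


Approach: apply soil-water budget scheduling, SMD = (FC-theta)/100*depth*1000; ETc = ET0*Kc; interval = SMD/ETc.
Step 1 — soil moisture deficit:
  SMD = (34.9 - 26.6)/100 * 0.3934 * 1000 = 32.6522 mm
Step 2 — daily crop ET (ETc = ET0*Kc):
  ETc = 6.369 * 0.8160 = 5.19710 mm/day
Step 3 — irrigation interval (SMD/ETc):
  interval = 32.6522 / 5.19710 = 6.283 days
Therefore the irrigation interval = 6.283 days.


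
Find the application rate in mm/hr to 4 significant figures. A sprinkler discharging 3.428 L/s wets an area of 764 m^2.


Approach: apply the application rate relation, rate = (Q/A)*3600.
rate = (3.428 / 764) * 3600 = 16.15 mm/hr
Therefore the application rate = 16.15 mm/hr.


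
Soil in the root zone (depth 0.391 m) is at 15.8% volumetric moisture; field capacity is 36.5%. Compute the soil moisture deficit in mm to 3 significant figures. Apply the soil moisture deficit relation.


Approach: apply the soil moisture deficit relation, SMD = (FC - theta)/100 * depth * 1000.
SMD = (36.5 - 15.8)/100 * 0.391 * 1000 = 80.9 mm
Therefore the soil moisture deficit = 80.9 mm.


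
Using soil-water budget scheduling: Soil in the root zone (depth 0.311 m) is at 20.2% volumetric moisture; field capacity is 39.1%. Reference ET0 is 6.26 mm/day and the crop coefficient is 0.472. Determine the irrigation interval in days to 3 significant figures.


Approach: apply soil-water budget scheduling, SMD = (FC-theta)/100*depth*1000; ETc = ET0*Kc; interval = SMD/ETc.
Step 1 — soil moisture deficit:
  SMD = (39.1 - 20.2)/100 * 0.311 * 1000 = 58.779 mm
Step 2 — daily crop ET (ETc = ET0*Kc):
  ETc = 6.26 * 0.472 = 2.9547 mm/day
Step 3 — irrigation interval (SMD/ETc):
  interval = 58.779 / 2.9547 = 19.9 days
Therefore the irrigation interval = 19.9 days.


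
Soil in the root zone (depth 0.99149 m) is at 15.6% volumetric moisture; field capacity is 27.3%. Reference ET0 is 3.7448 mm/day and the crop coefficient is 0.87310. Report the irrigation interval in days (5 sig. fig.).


Approach: apply soil-water budget scheduling, SMD = (FC-theta)/100*depth*1000; ETc = ET0*Kc; interval = SMD/ETc.
Step 1 — soil moisture deficit:
  SMD = (27.3 - 15.6)/100 * 0.99149 * 1000 = 116.0043 mm
Step 2 — daily crop ET (ETc = ET0*Kc):
  ETc = 3.7448 * 0.87310 = 3.269585 mm/day
Step 3 — irrigation interval (SMD/ETc):
  interval = 116.0043 / 3.269585 = 35.480 days
Therefore the irrigation interval = 35.480 days.


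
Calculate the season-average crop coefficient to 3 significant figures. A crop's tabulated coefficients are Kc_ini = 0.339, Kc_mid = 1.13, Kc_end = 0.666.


Approach: apply a simple seasonal average, Kc_avg = (Kc_ini + Kc_mid + Kc_end)/3.
Kc_avg = (0.339 + 1.13 + 0.666)/3 = 0.712
Therefore the season-average crop coefficient = 0.712.


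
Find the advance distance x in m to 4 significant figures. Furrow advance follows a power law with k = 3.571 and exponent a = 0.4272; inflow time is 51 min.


Approach: apply the power-law advance function, x = k*t^a.
x = 3.571 * 51^0.4272 = 19.15 m
Therefore the advance distance x = 19.15 m.


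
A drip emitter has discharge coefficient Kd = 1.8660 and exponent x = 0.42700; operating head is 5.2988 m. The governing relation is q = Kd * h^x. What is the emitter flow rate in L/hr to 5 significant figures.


q = 1.8660 * 5.2988^0.42700 = 3.8031 L/hr
Therefore the emitter flow rate = 3.8031 L/hr.


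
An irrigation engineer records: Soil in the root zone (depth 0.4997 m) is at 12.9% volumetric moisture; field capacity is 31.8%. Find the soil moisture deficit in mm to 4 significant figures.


Approach: apply the soil moisture deficit relation, SMD = (FC - theta)/100 * depth * 1000.
SMD = (31.8 - 12.9)/100 * 0.4997 * 1000 = 94.44 mm
Therefore the soil moisture deficit = 94.44 mm.


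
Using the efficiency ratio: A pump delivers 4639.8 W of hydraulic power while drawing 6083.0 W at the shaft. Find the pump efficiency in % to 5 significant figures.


Approach: apply the efficiency ratio, eta = (P_out/P_in)*100.
eta = (4639.8 / 6083.0) * 100 = 76.275 %
Therefore the pump efficiency = 76.275 %.


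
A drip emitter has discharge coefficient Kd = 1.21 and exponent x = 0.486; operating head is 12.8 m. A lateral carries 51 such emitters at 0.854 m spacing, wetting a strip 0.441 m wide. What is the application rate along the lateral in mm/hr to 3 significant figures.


Approach: apply the emitter equation with a lateral mass balance, q = Kd*h^x; Q = n*q; rate = Q/(n*spacing*width).
Step 1 — single emitter flow (q = Kd*h^x):
  q = 1.21 * 12.8^0.486 = 4.1772 L/hr
Step 2 — total lateral flow: Q = 51 * 4.1772 = 213.04 L/hr
Step 3 — wetted area: A = 51 * 0.854 * 0.441 = 19.207 m^2
Step 4 — application rate: Q/A = 213.04/19.207 = 11.1 mm/hr
Therefore the application rate along the lateral = 11.1 mm/hr.


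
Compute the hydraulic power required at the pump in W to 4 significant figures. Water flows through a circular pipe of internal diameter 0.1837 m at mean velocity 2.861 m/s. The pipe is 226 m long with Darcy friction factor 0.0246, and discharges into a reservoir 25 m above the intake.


Approach: apply continuity + Darcy-Weisbach + hydraulic power, Q = A*v; hf = f*(L/D)*(v^2/(2g)); H = static + hf; P = rho*g*Q*H.
Step 1 — flow rate (continuity, Q = A*v):
  A = pi*(0.1837/2)^2 = 0.0265038 m^2
  Q = 0.0265038 * 2.861 = 0.0758274 m^3/s
Step 2 — friction head loss (Darcy-Weisbach):
  hf = 0.0246 * (226/0.1837) * (2.861^2 / (2*9.81))
  hf = 12.6262 m
Step 3 — total head: H = 25 + 12.6262 = 37.6262 m
Step 4 — hydraulic power (P = rho*g*Q*H):
  P = 1000 * 9.81 * 0.0758274 * 37.6262 = 27990 W
Therefore the hydraulic power required at the pump = 27990 W.


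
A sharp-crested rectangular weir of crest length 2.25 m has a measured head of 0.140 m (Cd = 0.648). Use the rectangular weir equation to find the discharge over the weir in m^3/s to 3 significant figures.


Approach: apply the rectangular weir equation, Q = (2/3)*Cd*L*sqrt(2g)*H^1.5.
Q = (2/3)*0.648*2.25*sqrt(2*9.81)*0.140^1.5 = 0.226 m^3/s
Therefore the discharge over the weir = 0.226 m^3/s.


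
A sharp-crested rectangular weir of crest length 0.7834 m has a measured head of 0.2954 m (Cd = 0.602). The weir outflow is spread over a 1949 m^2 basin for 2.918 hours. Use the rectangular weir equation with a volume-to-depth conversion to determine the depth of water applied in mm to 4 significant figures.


Approach: apply the rectangular weir equation with a volume-to-depth conversion, Q = (2/3)*Cd*L*sqrt(2g)*H^1.5; d = Q*t/A * 1000.
Step 1 — weir discharge:
  Q = (2/3)*0.602*0.7834*sqrt(2*9.81)*0.2954^1.5 = 0.223591 m^3/s
Step 2 — volume: V = 0.223591 * 2.918*3600 = 2348.78 m^3
Step 3 — depth: d = V/A * 1000 = 2348.78/1949 * 1000 = 1205 mm
Therefore the depth of water applied = 1205 mm.


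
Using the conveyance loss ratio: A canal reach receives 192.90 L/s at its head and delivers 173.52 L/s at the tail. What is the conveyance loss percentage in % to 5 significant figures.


Approach: apply the conveyance loss ratio, loss% = ((Q_head - Q_tail)/Q_head)*100.
loss = ((192.90 - 173.52)/192.90)*100 = 10.047 %
Therefore the conveyance loss percentage = 10.047 %.


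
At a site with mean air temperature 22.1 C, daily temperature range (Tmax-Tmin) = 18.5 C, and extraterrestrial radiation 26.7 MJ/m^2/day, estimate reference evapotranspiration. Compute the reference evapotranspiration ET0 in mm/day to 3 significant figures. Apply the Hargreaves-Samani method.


Approach: apply the Hargreaves-Samani method, ET0 = 0.0023*(Tmean+17.8)*sqrt(Tmax-Tmin)*0.408*Ra.
ET0 = 0.0023*(22.1+17.8)*sqrt(18.5)*0.408*26.7 = 4.30 mm/day
Therefore the reference evapotranspiration ET0 = 4.30 mm/day.


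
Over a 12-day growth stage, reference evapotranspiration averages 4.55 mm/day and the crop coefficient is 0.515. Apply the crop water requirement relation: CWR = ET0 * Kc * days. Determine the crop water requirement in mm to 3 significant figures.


CWR = 4.55 * 0.515 * 12 = 28.1 mm
Therefore the crop water requirement = 28.1 mm.


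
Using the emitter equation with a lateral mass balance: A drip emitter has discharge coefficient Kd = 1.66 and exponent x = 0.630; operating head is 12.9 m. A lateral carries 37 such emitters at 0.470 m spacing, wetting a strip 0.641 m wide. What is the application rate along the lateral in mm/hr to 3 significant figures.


Approach: apply the emitter equation with a lateral mass balance, q = Kd*h^x; Q = n*q; rate = Q/(n*spacing*width).
Step 1 — single emitter flow (q = Kd*h^x):
  q = 1.66 * 12.9^0.630 = 8.3134 L/hr
Step 2 — total lateral flow: Q = 37 * 8.3134 = 307.60 L/hr
Step 3 — wetted area: A = 37 * 0.470 * 0.641 = 11.147 m^2
Step 4 — application rate: Q/A = 307.60/11.147 = 27.6 mm/hr
Therefore the application rate along the lateral = 27.6 mm/hr.


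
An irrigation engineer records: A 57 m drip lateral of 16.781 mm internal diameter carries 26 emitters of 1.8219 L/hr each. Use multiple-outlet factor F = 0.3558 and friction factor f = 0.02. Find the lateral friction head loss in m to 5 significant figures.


Approach: apply Darcy-Weisbach with the multiple-outlet F-factor, Q = n*q/(3600*1000) m^3/s; v = Q/A; hf = F*f*(L/D)*(v^2/(2g)).
Q = 26*1.8219/(3600*1000) = 1.315817e-05 m^3/s
A = pi*(16.781e-3/2)^2 = 2.211697e-04 m^2, so v = Q/A = 0.05949354 m/s
hf = 0.3558*0.02*(57/0.016781)*(0.05949354^2/(2*9.81)) = 0.0043605 m
Therefore the lateral friction head loss = 0.0043605 m.


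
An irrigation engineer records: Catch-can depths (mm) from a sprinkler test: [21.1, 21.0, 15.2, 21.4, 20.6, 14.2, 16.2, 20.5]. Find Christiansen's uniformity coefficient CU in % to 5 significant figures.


Approach: apply Christiansen's uniformity coefficient, CU = (1 - mean_abs_deviation/mean)*100.
mean = 18.77500 mm
mean |d_i - mean| = 2.681250 mm
CU = (1 - 2.681250/18.77500)*100 = 85.719 %
Therefore Christiansen's uniformity coefficient CU = 85.719 %.


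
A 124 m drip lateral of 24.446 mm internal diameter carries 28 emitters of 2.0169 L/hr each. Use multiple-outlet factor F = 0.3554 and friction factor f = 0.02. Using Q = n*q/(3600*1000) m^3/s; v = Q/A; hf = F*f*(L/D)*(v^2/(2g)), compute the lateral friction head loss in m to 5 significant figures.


Q = 28*2.0169/(3600*1000) = 1.568700e-05 m^3/s
A = pi*(24.446e-3/2)^2 = 4.693594e-04 m^2, so v = Q/A = 0.03342215 m/s
hf = 0.3554*0.02*(124/0.024446)*(0.03342215^2/(2*9.81)) = 0.0020527 m
Therefore the lateral friction head loss = 0.0020527 m.


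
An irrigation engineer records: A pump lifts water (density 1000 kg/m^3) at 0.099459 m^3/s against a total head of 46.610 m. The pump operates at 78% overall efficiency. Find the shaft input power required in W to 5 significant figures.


Approach: apply hydraulic power then efficiency conversion, P = rho*g*Q*H; P_in = P/eta.
Step 1 — hydraulic power (P = rho*g*Q*H):
  P = 1000 * 9.81 * 0.099459 * 46.610 = 45477.04 W
Step 2 — input power: P_in = P/eta = 45477.04 / 0.78 = 58304 W
Therefore the shaft input power required = 58304 W.


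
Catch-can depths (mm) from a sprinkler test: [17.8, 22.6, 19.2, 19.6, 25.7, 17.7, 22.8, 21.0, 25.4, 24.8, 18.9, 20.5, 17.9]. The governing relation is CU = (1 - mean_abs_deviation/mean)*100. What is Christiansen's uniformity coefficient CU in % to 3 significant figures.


mean = 21.069 mm
mean |d_i - mean| = 2.4544 mm
CU = (1 - 2.4544/21.069)*100 = 88.4 %
Therefore Christiansen's uniformity coefficient CU = 88.4 %.


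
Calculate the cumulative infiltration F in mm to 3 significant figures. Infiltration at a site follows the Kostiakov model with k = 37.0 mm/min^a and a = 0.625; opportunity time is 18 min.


Approach: apply the Kostiakov infiltration equation, F = k*t^a.
F = 37.0 * 18^0.625 = 225 mm
Therefore the cumulative infiltration F = 225 mm.


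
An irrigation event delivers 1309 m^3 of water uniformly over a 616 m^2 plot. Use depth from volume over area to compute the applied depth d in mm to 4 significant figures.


Approach: apply depth from volume over area, d = (V/A)*1000.
d = (1309 / 616) * 1000 = 2125 mm
Therefore the applied depth d = 2125 mm.


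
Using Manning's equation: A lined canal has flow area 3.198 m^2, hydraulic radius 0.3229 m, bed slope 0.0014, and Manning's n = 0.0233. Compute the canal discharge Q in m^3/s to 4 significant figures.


Approach: apply Manning's equation, Q = (1/n)*A*R^(2/3)*S^(1/2).
Q = (1/0.0233) * 3.198 * 0.3229^(2/3) * 0.0014^(1/2) = 2.417 m^3/s
Therefore the canal discharge Q = 2.417 m^3/s.
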